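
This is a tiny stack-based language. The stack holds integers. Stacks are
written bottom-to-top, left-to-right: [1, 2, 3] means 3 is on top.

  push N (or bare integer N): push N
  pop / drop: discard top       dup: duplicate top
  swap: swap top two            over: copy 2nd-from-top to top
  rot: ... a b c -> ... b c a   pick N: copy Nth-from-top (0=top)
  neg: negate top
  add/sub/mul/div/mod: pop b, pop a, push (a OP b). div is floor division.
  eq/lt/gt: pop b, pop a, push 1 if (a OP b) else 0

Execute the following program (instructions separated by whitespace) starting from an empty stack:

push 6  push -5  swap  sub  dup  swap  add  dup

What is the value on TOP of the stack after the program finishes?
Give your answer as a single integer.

After 'push 6': [6]
After 'push -5': [6, -5]
After 'swap': [-5, 6]
After 'sub': [-11]
After 'dup': [-11, -11]
After 'swap': [-11, -11]
After 'add': [-22]
After 'dup': [-22, -22]

Answer: -22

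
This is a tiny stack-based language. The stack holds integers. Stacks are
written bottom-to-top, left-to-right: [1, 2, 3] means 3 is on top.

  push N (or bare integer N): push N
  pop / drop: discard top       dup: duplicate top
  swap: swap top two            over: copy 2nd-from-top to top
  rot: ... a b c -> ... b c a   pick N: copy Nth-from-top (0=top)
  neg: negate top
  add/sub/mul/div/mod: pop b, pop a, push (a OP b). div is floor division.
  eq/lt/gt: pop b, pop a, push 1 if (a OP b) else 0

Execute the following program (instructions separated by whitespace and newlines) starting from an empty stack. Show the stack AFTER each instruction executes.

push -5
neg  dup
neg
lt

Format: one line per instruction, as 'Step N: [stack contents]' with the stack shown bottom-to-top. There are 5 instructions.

Step 1: [-5]
Step 2: [5]
Step 3: [5, 5]
Step 4: [5, -5]
Step 5: [0]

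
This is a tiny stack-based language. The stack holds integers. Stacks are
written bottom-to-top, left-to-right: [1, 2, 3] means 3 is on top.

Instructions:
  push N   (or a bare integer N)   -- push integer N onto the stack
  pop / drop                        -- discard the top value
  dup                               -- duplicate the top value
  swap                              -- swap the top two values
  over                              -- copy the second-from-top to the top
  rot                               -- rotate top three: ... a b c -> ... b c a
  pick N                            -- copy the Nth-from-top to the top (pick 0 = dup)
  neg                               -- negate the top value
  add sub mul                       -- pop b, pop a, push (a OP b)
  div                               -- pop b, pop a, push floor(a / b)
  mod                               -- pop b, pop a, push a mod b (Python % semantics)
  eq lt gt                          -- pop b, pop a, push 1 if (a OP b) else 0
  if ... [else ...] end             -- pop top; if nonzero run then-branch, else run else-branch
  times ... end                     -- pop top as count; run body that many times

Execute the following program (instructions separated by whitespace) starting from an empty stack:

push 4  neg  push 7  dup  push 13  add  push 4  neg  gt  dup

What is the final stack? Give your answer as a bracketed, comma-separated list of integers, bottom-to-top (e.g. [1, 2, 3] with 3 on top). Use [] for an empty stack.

After 'push 4': [4]
After 'neg': [-4]
After 'push 7': [-4, 7]
After 'dup': [-4, 7, 7]
After 'push 13': [-4, 7, 7, 13]
After 'add': [-4, 7, 20]
After 'push 4': [-4, 7, 20, 4]
After 'neg': [-4, 7, 20, -4]
After 'gt': [-4, 7, 1]
After 'dup': [-4, 7, 1, 1]

Answer: [-4, 7, 1, 1]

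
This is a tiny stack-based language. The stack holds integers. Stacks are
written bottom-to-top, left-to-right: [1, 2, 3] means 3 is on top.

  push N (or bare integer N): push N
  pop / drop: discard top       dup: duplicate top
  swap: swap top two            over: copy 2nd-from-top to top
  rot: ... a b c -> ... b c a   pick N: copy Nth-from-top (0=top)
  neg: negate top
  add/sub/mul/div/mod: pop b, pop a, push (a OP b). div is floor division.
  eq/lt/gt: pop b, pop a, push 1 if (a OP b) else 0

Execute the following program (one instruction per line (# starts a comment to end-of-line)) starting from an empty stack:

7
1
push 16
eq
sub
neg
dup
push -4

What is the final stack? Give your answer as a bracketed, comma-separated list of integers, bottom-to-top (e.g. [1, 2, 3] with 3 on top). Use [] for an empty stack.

After 'push 7': [7]
After 'push 1': [7, 1]
After 'push 16': [7, 1, 16]
After 'eq': [7, 0]
After 'sub': [7]
After 'neg': [-7]
After 'dup': [-7, -7]
After 'push -4': [-7, -7, -4]

Answer: [-7, -7, -4]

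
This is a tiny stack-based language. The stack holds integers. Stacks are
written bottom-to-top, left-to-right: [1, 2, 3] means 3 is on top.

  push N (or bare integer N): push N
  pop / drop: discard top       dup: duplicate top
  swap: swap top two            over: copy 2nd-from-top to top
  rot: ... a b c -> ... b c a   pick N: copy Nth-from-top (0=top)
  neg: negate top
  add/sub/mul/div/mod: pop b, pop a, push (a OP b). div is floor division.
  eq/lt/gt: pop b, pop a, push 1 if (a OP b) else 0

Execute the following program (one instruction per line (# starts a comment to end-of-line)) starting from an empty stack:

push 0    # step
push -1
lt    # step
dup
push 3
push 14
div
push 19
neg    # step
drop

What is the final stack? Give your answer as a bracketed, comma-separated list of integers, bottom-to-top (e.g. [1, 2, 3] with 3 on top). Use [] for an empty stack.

After 'push 0': [0]
After 'push -1': [0, -1]
After 'lt': [0]
After 'dup': [0, 0]
After 'push 3': [0, 0, 3]
After 'push 14': [0, 0, 3, 14]
After 'div': [0, 0, 0]
After 'push 19': [0, 0, 0, 19]
After 'neg': [0, 0, 0, -19]
After 'drop': [0, 0, 0]

Answer: [0, 0, 0]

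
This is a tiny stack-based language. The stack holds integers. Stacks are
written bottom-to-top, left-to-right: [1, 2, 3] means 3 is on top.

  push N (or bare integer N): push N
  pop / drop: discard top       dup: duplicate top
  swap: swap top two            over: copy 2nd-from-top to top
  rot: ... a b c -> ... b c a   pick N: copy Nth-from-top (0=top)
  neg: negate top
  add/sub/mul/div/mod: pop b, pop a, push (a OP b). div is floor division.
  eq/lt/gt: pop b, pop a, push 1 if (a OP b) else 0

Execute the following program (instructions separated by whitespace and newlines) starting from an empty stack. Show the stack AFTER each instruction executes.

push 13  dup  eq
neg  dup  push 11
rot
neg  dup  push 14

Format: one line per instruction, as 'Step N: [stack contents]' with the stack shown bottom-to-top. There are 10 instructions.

Step 1: [13]
Step 2: [13, 13]
Step 3: [1]
Step 4: [-1]
Step 5: [-1, -1]
Step 6: [-1, -1, 11]
Step 7: [-1, 11, -1]
Step 8: [-1, 11, 1]
Step 9: [-1, 11, 1, 1]
Step 10: [-1, 11, 1, 1, 14]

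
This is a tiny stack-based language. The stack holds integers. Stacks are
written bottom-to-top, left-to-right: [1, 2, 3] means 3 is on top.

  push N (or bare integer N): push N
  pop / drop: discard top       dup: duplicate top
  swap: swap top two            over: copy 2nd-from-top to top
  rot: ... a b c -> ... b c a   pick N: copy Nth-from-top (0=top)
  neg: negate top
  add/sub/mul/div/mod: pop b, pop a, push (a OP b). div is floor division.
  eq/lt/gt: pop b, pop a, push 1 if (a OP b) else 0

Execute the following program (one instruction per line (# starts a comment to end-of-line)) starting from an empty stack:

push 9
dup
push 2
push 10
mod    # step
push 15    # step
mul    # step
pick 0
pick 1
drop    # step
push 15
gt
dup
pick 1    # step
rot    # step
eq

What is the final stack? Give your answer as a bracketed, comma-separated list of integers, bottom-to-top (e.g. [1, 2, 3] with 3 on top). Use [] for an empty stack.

After 'push 9': [9]
After 'dup': [9, 9]
After 'push 2': [9, 9, 2]
After 'push 10': [9, 9, 2, 10]
After 'mod': [9, 9, 2]
After 'push 15': [9, 9, 2, 15]
After 'mul': [9, 9, 30]
After 'pick 0': [9, 9, 30, 30]
After 'pick 1': [9, 9, 30, 30, 30]
After 'drop': [9, 9, 30, 30]
After 'push 15': [9, 9, 30, 30, 15]
After 'gt': [9, 9, 30, 1]
After 'dup': [9, 9, 30, 1, 1]
After 'pick 1': [9, 9, 30, 1, 1, 1]
After 'rot': [9, 9, 30, 1, 1, 1]
After 'eq': [9, 9, 30, 1, 1]

Answer: [9, 9, 30, 1, 1]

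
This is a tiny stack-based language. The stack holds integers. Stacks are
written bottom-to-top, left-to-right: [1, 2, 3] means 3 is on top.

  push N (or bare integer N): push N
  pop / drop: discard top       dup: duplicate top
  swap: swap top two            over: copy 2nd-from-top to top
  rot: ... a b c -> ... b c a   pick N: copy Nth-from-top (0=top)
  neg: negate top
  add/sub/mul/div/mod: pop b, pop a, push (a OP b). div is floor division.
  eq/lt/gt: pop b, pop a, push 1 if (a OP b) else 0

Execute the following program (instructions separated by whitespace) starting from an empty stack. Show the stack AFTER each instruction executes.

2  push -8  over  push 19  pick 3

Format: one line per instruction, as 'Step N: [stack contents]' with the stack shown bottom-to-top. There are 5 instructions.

Step 1: [2]
Step 2: [2, -8]
Step 3: [2, -8, 2]
Step 4: [2, -8, 2, 19]
Step 5: [2, -8, 2, 19, 2]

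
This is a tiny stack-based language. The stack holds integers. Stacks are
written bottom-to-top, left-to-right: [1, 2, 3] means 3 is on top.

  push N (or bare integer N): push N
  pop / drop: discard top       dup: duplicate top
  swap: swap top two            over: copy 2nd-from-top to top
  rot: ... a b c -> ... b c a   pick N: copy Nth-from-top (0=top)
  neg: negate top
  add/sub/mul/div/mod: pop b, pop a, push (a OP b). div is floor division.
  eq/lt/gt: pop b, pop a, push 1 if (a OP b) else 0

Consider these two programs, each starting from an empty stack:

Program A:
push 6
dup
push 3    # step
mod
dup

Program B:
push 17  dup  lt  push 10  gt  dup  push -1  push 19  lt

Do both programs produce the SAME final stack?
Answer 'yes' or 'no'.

Answer: no

Derivation:
Program A trace:
  After 'push 6': [6]
  After 'dup': [6, 6]
  After 'push 3': [6, 6, 3]
  After 'mod': [6, 0]
  After 'dup': [6, 0, 0]
Program A final stack: [6, 0, 0]

Program B trace:
  After 'push 17': [17]
  After 'dup': [17, 17]
  After 'lt': [0]
  After 'push 10': [0, 10]
  After 'gt': [0]
  After 'dup': [0, 0]
  After 'push -1': [0, 0, -1]
  After 'push 19': [0, 0, -1, 19]
  After 'lt': [0, 0, 1]
Program B final stack: [0, 0, 1]
Same: no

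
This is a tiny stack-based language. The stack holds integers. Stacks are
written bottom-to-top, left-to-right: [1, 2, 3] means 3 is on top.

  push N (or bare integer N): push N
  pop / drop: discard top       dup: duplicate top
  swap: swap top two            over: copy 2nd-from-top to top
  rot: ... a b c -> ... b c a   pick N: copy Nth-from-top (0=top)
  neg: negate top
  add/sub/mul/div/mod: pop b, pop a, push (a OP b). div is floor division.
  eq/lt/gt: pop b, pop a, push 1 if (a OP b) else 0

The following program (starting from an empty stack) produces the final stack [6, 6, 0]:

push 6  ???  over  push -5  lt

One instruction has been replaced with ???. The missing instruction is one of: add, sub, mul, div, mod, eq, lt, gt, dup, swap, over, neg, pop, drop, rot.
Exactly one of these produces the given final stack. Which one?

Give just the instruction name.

Answer: dup

Derivation:
Stack before ???: [6]
Stack after ???:  [6, 6]
The instruction that transforms [6] -> [6, 6] is: dup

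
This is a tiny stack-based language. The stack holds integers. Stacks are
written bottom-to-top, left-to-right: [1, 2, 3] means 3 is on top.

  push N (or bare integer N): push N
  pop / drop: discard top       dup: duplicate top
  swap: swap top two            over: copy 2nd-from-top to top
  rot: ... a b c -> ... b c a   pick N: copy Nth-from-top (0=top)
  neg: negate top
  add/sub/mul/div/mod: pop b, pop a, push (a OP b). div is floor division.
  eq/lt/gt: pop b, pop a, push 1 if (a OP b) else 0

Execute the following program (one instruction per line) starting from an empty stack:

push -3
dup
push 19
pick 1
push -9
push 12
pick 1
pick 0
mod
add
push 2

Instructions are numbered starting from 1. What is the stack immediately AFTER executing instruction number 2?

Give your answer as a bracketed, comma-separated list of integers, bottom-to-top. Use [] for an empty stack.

Step 1 ('push -3'): [-3]
Step 2 ('dup'): [-3, -3]

Answer: [-3, -3]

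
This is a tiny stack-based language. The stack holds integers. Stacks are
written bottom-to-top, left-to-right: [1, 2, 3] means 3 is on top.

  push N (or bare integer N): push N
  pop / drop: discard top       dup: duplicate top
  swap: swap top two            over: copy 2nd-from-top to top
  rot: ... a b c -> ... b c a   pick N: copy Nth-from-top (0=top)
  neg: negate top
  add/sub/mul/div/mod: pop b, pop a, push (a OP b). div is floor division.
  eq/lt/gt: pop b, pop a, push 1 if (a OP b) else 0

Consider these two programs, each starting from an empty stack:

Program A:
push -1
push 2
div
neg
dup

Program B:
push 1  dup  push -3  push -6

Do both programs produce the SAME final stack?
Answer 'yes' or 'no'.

Answer: no

Derivation:
Program A trace:
  After 'push -1': [-1]
  After 'push 2': [-1, 2]
  After 'div': [-1]
  After 'neg': [1]
  After 'dup': [1, 1]
Program A final stack: [1, 1]

Program B trace:
  After 'push 1': [1]
  After 'dup': [1, 1]
  After 'push -3': [1, 1, -3]
  After 'push -6': [1, 1, -3, -6]
Program B final stack: [1, 1, -3, -6]
Same: no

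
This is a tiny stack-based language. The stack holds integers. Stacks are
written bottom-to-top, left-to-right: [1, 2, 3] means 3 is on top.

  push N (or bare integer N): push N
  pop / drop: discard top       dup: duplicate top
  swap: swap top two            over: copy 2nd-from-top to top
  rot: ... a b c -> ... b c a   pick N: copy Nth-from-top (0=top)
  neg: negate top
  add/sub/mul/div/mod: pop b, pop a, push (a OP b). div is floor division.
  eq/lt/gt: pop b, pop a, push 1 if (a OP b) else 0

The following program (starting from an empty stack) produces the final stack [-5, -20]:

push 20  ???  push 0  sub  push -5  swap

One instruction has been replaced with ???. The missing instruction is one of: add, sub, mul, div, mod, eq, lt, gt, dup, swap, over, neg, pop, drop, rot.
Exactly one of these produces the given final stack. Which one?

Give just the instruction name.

Answer: neg

Derivation:
Stack before ???: [20]
Stack after ???:  [-20]
The instruction that transforms [20] -> [-20] is: neg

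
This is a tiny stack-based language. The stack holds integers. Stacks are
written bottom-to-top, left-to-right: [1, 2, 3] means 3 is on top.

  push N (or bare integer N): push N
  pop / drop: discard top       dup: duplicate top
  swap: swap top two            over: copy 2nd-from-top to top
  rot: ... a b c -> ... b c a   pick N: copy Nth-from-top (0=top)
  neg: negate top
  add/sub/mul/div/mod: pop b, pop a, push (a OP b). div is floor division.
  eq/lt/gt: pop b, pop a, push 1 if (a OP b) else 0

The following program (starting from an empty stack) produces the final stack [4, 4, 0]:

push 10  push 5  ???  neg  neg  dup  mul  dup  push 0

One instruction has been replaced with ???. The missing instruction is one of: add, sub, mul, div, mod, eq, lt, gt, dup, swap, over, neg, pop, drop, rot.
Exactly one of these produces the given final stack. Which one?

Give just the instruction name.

Answer: div

Derivation:
Stack before ???: [10, 5]
Stack after ???:  [2]
The instruction that transforms [10, 5] -> [2] is: div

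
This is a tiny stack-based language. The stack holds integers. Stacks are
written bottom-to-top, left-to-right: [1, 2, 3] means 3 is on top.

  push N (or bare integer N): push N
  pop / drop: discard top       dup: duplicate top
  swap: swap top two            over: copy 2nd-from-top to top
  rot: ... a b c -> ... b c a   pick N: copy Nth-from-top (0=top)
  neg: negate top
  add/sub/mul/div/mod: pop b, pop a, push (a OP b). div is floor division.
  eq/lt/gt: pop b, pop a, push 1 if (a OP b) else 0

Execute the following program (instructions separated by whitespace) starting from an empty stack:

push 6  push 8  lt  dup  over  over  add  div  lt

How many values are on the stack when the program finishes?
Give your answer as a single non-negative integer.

Answer: 1

Derivation:
After 'push 6': stack = [6] (depth 1)
After 'push 8': stack = [6, 8] (depth 2)
After 'lt': stack = [1] (depth 1)
After 'dup': stack = [1, 1] (depth 2)
After 'over': stack = [1, 1, 1] (depth 3)
After 'over': stack = [1, 1, 1, 1] (depth 4)
After 'add': stack = [1, 1, 2] (depth 3)
After 'div': stack = [1, 0] (depth 2)
After 'lt': stack = [0] (depth 1)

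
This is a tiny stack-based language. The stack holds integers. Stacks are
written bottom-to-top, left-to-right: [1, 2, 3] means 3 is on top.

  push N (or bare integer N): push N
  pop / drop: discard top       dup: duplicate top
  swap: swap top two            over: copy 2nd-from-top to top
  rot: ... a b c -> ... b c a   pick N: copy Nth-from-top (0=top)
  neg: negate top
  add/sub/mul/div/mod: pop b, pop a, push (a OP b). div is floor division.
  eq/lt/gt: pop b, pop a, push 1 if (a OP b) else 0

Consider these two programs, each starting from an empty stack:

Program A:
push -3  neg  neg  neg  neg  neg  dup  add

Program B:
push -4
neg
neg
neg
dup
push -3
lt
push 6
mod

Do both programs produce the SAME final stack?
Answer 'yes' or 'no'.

Program A trace:
  After 'push -3': [-3]
  After 'neg': [3]
  After 'neg': [-3]
  After 'neg': [3]
  After 'neg': [-3]
  After 'neg': [3]
  After 'dup': [3, 3]
  After 'add': [6]
Program A final stack: [6]

Program B trace:
  After 'push -4': [-4]
  After 'neg': [4]
  After 'neg': [-4]
  After 'neg': [4]
  After 'dup': [4, 4]
  After 'push -3': [4, 4, -3]
  After 'lt': [4, 0]
  After 'push 6': [4, 0, 6]
  After 'mod': [4, 0]
Program B final stack: [4, 0]
Same: no

Answer: no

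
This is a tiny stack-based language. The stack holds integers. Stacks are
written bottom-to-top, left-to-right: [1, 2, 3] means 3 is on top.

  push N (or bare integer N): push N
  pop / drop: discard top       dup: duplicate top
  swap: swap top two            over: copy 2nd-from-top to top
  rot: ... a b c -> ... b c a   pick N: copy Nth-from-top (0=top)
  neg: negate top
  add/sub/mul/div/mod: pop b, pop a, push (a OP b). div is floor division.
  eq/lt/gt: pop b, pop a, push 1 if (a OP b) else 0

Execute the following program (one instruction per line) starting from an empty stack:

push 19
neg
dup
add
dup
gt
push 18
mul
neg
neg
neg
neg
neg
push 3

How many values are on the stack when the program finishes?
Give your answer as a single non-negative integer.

After 'push 19': stack = [19] (depth 1)
After 'neg': stack = [-19] (depth 1)
After 'dup': stack = [-19, -19] (depth 2)
After 'add': stack = [-38] (depth 1)
After 'dup': stack = [-38, -38] (depth 2)
After 'gt': stack = [0] (depth 1)
After 'push 18': stack = [0, 18] (depth 2)
After 'mul': stack = [0] (depth 1)
After 'neg': stack = [0] (depth 1)
After 'neg': stack = [0] (depth 1)
After 'neg': stack = [0] (depth 1)
After 'neg': stack = [0] (depth 1)
After 'neg': stack = [0] (depth 1)
After 'push 3': stack = [0, 3] (depth 2)

Answer: 2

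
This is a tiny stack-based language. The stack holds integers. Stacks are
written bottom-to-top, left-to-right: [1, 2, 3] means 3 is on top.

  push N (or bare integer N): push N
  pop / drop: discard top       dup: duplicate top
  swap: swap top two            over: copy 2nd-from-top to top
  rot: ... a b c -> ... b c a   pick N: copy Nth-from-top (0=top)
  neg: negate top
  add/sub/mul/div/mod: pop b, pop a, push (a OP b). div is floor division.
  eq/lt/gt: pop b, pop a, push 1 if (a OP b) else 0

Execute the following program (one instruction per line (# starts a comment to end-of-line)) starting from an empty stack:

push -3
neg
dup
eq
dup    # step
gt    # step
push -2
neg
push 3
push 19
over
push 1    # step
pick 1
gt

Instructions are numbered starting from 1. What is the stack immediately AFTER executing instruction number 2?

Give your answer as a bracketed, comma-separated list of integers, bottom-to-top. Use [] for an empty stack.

Step 1 ('push -3'): [-3]
Step 2 ('neg'): [3]

Answer: [3]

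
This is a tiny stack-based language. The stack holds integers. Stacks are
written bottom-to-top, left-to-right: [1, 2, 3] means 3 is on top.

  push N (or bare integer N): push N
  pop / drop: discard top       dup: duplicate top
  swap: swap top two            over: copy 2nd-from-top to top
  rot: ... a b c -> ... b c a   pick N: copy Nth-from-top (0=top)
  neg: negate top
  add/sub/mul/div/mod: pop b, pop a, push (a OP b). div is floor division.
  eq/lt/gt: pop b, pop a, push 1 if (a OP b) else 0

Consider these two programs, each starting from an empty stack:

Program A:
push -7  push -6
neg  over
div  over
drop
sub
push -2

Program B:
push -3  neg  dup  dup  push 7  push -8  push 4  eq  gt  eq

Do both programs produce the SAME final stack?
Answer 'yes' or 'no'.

Answer: no

Derivation:
Program A trace:
  After 'push -7': [-7]
  After 'push -6': [-7, -6]
  After 'neg': [-7, 6]
  After 'over': [-7, 6, -7]
  After 'div': [-7, -1]
  After 'over': [-7, -1, -7]
  After 'drop': [-7, -1]
  After 'sub': [-6]
  After 'push -2': [-6, -2]
Program A final stack: [-6, -2]

Program B trace:
  After 'push -3': [-3]
  After 'neg': [3]
  After 'dup': [3, 3]
  After 'dup': [3, 3, 3]
  After 'push 7': [3, 3, 3, 7]
  After 'push -8': [3, 3, 3, 7, -8]
  After 'push 4': [3, 3, 3, 7, -8, 4]
  After 'eq': [3, 3, 3, 7, 0]
  After 'gt': [3, 3, 3, 1]
  After 'eq': [3, 3, 0]
Program B final stack: [3, 3, 0]
Same: no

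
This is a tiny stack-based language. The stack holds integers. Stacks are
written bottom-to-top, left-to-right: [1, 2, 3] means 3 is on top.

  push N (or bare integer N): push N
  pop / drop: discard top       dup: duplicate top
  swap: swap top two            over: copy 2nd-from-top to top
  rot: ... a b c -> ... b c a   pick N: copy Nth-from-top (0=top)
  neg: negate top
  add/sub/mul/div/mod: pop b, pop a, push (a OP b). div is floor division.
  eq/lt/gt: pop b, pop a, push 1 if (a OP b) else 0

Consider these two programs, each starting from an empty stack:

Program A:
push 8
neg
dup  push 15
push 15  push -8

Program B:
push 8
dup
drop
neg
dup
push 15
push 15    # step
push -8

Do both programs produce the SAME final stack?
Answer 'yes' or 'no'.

Answer: yes

Derivation:
Program A trace:
  After 'push 8': [8]
  After 'neg': [-8]
  After 'dup': [-8, -8]
  After 'push 15': [-8, -8, 15]
  After 'push 15': [-8, -8, 15, 15]
  After 'push -8': [-8, -8, 15, 15, -8]
Program A final stack: [-8, -8, 15, 15, -8]

Program B trace:
  After 'push 8': [8]
  After 'dup': [8, 8]
  After 'drop': [8]
  After 'neg': [-8]
  After 'dup': [-8, -8]
  After 'push 15': [-8, -8, 15]
  After 'push 15': [-8, -8, 15, 15]
  After 'push -8': [-8, -8, 15, 15, -8]
Program B final stack: [-8, -8, 15, 15, -8]
Same: yes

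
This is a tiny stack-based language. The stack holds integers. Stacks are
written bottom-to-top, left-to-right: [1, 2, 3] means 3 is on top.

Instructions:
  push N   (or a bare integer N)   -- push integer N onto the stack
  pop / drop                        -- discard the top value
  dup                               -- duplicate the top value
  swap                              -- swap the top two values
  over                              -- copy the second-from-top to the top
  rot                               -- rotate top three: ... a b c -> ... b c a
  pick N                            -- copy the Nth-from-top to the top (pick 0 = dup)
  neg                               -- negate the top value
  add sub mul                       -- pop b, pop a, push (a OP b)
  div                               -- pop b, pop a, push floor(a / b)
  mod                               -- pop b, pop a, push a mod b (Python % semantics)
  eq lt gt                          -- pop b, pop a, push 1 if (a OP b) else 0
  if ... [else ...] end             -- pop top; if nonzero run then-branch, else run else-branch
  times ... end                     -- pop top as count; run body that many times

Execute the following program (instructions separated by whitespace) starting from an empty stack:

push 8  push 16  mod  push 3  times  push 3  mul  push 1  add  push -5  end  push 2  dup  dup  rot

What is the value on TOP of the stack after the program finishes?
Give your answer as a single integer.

Answer: 2

Derivation:
After 'push 8': [8]
After 'push 16': [8, 16]
After 'mod': [8]
After 'push 3': [8, 3]
After 'times': [8]
After 'push 3': [8, 3]
After 'mul': [24]
After 'push 1': [24, 1]
After 'add': [25]
After 'push -5': [25, -5]
  ...
After 'push -5': [25, -14, -5]
After 'push 3': [25, -14, -5, 3]
After 'mul': [25, -14, -15]
After 'push 1': [25, -14, -15, 1]
After 'add': [25, -14, -14]
After 'push -5': [25, -14, -14, -5]
After 'push 2': [25, -14, -14, -5, 2]
After 'dup': [25, -14, -14, -5, 2, 2]
After 'dup': [25, -14, -14, -5, 2, 2, 2]
After 'rot': [25, -14, -14, -5, 2, 2, 2]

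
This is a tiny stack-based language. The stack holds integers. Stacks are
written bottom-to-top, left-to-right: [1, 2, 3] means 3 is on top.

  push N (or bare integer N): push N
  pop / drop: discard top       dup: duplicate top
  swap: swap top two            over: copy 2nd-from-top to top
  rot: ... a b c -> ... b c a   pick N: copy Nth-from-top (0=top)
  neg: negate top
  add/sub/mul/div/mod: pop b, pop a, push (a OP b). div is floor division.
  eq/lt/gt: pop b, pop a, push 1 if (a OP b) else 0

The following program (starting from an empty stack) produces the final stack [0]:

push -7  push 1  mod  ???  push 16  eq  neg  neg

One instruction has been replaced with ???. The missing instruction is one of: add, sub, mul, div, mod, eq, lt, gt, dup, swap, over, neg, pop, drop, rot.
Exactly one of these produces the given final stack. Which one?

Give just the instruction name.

Answer: neg

Derivation:
Stack before ???: [0]
Stack after ???:  [0]
The instruction that transforms [0] -> [0] is: neg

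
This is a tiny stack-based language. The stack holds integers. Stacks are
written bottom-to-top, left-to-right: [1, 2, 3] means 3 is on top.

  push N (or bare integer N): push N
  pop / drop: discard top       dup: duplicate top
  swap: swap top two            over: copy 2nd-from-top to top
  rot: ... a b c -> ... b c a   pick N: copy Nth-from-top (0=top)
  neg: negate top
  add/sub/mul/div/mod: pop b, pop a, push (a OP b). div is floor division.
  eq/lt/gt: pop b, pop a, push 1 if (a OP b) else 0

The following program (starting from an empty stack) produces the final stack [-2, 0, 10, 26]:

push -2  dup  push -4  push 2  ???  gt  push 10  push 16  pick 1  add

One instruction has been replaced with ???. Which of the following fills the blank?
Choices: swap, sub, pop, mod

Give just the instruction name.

Answer: mod

Derivation:
Stack before ???: [-2, -2, -4, 2]
Stack after ???:  [-2, -2, 0]
Checking each choice:
  swap: produces [-2, -2, 1, 10, 26]
  sub: produces [-2, 1, 10, 26]
  pop: produces [-2, 1, 10, 26]
  mod: MATCH


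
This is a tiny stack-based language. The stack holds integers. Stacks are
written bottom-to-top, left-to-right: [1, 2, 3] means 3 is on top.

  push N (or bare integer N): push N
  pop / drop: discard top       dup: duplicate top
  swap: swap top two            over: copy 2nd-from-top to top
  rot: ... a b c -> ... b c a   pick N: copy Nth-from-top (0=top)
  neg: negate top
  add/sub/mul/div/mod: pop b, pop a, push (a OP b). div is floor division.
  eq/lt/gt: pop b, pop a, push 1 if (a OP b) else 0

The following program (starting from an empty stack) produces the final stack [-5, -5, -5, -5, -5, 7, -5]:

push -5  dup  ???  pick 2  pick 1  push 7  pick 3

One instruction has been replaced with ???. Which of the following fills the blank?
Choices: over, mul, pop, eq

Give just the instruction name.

Answer: over

Derivation:
Stack before ???: [-5, -5]
Stack after ???:  [-5, -5, -5]
Checking each choice:
  over: MATCH
  mul: stack underflow (need 3, have 1)
  pop: stack underflow (need 3, have 1)
  eq: stack underflow (need 3, have 1)


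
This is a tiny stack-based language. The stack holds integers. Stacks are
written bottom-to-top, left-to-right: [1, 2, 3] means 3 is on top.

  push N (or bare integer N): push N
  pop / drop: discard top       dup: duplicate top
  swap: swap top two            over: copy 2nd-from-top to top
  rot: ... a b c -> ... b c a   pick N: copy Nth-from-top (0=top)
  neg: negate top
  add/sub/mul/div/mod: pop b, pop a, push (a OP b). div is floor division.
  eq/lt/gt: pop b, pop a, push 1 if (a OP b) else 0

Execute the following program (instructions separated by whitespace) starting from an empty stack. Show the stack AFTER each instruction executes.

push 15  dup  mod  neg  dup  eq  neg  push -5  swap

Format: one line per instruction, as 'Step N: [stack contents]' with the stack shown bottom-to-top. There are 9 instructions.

Step 1: [15]
Step 2: [15, 15]
Step 3: [0]
Step 4: [0]
Step 5: [0, 0]
Step 6: [1]
Step 7: [-1]
Step 8: [-1, -5]
Step 9: [-5, -1]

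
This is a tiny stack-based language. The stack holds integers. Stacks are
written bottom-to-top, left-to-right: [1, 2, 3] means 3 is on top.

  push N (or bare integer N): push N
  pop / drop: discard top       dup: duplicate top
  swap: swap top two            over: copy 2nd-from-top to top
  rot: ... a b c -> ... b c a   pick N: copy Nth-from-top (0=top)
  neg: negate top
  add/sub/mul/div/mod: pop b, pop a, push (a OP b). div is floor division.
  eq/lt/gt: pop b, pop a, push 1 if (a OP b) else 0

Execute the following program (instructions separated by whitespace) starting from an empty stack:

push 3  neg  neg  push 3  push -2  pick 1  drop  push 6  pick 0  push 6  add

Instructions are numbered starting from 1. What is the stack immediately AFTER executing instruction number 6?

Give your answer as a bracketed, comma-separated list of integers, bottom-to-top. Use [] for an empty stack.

Step 1 ('push 3'): [3]
Step 2 ('neg'): [-3]
Step 3 ('neg'): [3]
Step 4 ('push 3'): [3, 3]
Step 5 ('push -2'): [3, 3, -2]
Step 6 ('pick 1'): [3, 3, -2, 3]

Answer: [3, 3, -2, 3]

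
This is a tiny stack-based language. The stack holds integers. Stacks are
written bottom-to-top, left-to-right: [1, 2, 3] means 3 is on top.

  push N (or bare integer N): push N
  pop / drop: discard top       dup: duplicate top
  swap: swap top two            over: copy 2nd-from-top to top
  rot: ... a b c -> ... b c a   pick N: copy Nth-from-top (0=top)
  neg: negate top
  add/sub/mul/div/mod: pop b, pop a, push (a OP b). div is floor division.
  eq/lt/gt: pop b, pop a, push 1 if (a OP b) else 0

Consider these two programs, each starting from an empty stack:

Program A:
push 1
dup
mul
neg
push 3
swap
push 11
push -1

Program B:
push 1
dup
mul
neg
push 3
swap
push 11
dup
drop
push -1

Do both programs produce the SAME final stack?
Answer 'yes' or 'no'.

Answer: yes

Derivation:
Program A trace:
  After 'push 1': [1]
  After 'dup': [1, 1]
  After 'mul': [1]
  After 'neg': [-1]
  After 'push 3': [-1, 3]
  After 'swap': [3, -1]
  After 'push 11': [3, -1, 11]
  After 'push -1': [3, -1, 11, -1]
Program A final stack: [3, -1, 11, -1]

Program B trace:
  After 'push 1': [1]
  After 'dup': [1, 1]
  After 'mul': [1]
  After 'neg': [-1]
  After 'push 3': [-1, 3]
  After 'swap': [3, -1]
  After 'push 11': [3, -1, 11]
  After 'dup': [3, -1, 11, 11]
  After 'drop': [3, -1, 11]
  After 'push -1': [3, -1, 11, -1]
Program B final stack: [3, -1, 11, -1]
Same: yes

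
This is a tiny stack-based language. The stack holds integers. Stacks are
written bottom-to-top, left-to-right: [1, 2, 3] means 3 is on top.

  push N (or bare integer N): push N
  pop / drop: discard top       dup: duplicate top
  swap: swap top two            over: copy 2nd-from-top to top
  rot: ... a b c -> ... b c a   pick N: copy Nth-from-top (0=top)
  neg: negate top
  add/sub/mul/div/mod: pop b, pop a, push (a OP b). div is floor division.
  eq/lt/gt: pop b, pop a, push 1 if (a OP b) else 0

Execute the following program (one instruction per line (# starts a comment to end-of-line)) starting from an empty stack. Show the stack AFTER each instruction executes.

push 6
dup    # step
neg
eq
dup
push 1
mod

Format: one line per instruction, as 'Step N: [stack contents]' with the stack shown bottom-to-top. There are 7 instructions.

Step 1: [6]
Step 2: [6, 6]
Step 3: [6, -6]
Step 4: [0]
Step 5: [0, 0]
Step 6: [0, 0, 1]
Step 7: [0, 0]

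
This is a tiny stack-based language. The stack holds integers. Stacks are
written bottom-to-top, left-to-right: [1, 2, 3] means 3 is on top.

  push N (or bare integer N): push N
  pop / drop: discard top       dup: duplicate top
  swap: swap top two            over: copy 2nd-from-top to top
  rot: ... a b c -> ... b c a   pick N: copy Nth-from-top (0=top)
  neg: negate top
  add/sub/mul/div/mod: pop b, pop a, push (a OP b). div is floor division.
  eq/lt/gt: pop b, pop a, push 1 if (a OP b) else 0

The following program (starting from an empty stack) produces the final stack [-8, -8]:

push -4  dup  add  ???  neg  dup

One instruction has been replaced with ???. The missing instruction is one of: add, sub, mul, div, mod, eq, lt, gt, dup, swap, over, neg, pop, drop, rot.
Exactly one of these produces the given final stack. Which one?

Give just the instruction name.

Stack before ???: [-8]
Stack after ???:  [8]
The instruction that transforms [-8] -> [8] is: neg

Answer: neg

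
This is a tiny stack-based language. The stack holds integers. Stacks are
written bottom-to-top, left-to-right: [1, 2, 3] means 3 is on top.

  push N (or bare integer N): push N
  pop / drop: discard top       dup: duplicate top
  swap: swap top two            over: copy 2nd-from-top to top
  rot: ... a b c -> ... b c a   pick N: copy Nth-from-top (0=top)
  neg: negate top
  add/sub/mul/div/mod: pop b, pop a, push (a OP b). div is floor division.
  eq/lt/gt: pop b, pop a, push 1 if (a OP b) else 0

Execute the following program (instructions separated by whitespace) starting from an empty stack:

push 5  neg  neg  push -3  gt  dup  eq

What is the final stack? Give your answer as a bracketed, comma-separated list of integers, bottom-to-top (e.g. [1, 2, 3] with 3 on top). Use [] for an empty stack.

Answer: [1]

Derivation:
After 'push 5': [5]
After 'neg': [-5]
After 'neg': [5]
After 'push -3': [5, -3]
After 'gt': [1]
After 'dup': [1, 1]
After 'eq': [1]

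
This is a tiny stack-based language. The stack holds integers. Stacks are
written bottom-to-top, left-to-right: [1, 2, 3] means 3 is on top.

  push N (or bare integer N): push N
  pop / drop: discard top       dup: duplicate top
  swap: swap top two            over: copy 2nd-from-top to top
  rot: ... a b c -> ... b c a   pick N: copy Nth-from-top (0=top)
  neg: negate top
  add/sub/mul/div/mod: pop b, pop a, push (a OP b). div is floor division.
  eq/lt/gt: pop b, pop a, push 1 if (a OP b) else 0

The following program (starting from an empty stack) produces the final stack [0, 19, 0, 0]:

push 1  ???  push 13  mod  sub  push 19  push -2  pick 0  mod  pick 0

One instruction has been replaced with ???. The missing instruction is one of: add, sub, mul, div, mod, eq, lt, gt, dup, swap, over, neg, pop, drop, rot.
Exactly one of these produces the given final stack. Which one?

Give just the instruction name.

Stack before ???: [1]
Stack after ???:  [1, 1]
The instruction that transforms [1] -> [1, 1] is: dup

Answer: dup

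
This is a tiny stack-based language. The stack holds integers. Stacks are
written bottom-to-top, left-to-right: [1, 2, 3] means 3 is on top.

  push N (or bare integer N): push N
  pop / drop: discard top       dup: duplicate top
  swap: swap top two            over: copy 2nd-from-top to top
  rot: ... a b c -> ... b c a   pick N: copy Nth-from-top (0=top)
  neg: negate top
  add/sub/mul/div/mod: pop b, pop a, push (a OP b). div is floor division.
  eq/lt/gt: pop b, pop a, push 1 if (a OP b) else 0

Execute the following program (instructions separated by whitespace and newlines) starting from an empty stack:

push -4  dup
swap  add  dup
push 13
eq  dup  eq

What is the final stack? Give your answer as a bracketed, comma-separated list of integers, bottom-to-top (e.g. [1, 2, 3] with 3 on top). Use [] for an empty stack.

After 'push -4': [-4]
After 'dup': [-4, -4]
After 'swap': [-4, -4]
After 'add': [-8]
After 'dup': [-8, -8]
After 'push 13': [-8, -8, 13]
After 'eq': [-8, 0]
After 'dup': [-8, 0, 0]
After 'eq': [-8, 1]

Answer: [-8, 1]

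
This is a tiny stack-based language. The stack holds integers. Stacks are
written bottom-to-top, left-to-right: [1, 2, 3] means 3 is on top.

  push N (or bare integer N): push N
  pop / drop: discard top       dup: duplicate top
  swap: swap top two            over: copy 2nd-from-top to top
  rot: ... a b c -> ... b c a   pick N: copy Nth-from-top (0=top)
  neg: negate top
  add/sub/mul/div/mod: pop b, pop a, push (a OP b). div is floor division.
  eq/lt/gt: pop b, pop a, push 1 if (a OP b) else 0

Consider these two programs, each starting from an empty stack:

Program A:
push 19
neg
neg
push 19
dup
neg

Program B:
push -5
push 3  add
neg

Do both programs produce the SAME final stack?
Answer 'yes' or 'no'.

Answer: no

Derivation:
Program A trace:
  After 'push 19': [19]
  After 'neg': [-19]
  After 'neg': [19]
  After 'push 19': [19, 19]
  After 'dup': [19, 19, 19]
  After 'neg': [19, 19, -19]
Program A final stack: [19, 19, -19]

Program B trace:
  After 'push -5': [-5]
  After 'push 3': [-5, 3]
  After 'add': [-2]
  After 'neg': [2]
Program B final stack: [2]
Same: no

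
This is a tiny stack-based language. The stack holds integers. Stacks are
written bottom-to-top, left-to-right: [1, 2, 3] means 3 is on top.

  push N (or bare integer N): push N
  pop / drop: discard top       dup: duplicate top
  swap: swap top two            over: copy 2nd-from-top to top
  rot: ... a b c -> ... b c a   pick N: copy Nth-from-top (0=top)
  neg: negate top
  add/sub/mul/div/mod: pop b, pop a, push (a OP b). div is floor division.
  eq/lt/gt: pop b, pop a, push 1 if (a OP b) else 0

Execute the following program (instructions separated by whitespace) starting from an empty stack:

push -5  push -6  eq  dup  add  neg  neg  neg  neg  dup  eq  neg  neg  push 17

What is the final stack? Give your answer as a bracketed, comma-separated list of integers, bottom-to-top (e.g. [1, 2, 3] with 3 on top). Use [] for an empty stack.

After 'push -5': [-5]
After 'push -6': [-5, -6]
After 'eq': [0]
After 'dup': [0, 0]
After 'add': [0]
After 'neg': [0]
After 'neg': [0]
After 'neg': [0]
After 'neg': [0]
After 'dup': [0, 0]
After 'eq': [1]
After 'neg': [-1]
After 'neg': [1]
After 'push 17': [1, 17]

Answer: [1, 17]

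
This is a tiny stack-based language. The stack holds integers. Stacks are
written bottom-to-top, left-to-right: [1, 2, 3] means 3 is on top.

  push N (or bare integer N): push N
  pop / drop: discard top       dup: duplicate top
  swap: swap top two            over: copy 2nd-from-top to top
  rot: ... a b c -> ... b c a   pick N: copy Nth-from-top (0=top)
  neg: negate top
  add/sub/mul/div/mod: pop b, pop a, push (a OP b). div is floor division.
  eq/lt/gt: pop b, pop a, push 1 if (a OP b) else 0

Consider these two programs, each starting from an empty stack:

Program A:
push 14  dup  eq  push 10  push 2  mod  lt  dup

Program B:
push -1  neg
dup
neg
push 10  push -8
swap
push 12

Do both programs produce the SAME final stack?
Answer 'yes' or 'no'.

Program A trace:
  After 'push 14': [14]
  After 'dup': [14, 14]
  After 'eq': [1]
  After 'push 10': [1, 10]
  After 'push 2': [1, 10, 2]
  After 'mod': [1, 0]
  After 'lt': [0]
  After 'dup': [0, 0]
Program A final stack: [0, 0]

Program B trace:
  After 'push -1': [-1]
  After 'neg': [1]
  After 'dup': [1, 1]
  After 'neg': [1, -1]
  After 'push 10': [1, -1, 10]
  After 'push -8': [1, -1, 10, -8]
  After 'swap': [1, -1, -8, 10]
  After 'push 12': [1, -1, -8, 10, 12]
Program B final stack: [1, -1, -8, 10, 12]
Same: no

Answer: no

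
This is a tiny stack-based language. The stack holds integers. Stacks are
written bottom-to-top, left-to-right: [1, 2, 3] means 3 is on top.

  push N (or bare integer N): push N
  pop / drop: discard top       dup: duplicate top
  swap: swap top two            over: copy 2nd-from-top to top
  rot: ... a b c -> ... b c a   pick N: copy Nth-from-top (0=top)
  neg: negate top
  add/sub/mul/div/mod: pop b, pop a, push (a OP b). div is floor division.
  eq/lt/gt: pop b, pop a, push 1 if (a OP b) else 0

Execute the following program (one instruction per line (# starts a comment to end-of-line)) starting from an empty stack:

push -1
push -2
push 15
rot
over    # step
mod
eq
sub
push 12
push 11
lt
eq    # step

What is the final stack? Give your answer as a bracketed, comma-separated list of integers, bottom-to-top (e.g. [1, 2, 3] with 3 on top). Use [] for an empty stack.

Answer: [0]

Derivation:
After 'push -1': [-1]
After 'push -2': [-1, -2]
After 'push 15': [-1, -2, 15]
After 'rot': [-2, 15, -1]
After 'over': [-2, 15, -1, 15]
After 'mod': [-2, 15, 14]
After 'eq': [-2, 0]
After 'sub': [-2]
After 'push 12': [-2, 12]
After 'push 11': [-2, 12, 11]
After 'lt': [-2, 0]
After 'eq': [0]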